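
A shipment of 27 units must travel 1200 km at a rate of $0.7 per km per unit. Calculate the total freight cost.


TC = dist * cost * units = 1200 * 0.7 * 27 = $22680.00

$22680.00


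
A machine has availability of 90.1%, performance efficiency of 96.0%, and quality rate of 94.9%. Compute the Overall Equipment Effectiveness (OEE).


Formula: OEE = Availability * Performance * Quality / 10000
A * P = 90.1% * 96.0% / 100 = 86.5%
OEE = 86.5% * 94.9% / 100 = 82.1%

82.1%


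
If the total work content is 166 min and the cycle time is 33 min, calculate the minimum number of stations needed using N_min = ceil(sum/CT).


Formula: N_min = ceil(Sum of Task Times / Cycle Time)
N_min = ceil(166 min / 33 min) = ceil(5.0303)
N_min = 6 stations

6


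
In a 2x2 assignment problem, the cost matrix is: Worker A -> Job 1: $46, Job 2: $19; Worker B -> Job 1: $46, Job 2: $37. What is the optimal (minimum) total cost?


Option 1: A->1 + B->2 = $46 + $37 = $83
Option 2: A->2 + B->1 = $19 + $46 = $65
Min cost = min($83, $65) = $65

$65


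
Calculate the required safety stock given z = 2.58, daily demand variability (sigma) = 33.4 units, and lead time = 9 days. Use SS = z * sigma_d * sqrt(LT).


Formula: SS = z * sigma_d * sqrt(LT)
sqrt(LT) = sqrt(9) = 3.0
SS = 2.58 * 33.4 * 3.0
SS = 258.5 units

258.5 units


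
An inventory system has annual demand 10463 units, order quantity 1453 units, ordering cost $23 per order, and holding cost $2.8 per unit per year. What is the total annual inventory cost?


TC = 10463/1453 * 23 + 1453/2 * 2.8

$2199.82


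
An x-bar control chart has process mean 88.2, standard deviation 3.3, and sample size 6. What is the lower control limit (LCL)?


LCL = 88.2 - 3 * 3.3 / sqrt(6)

84.16


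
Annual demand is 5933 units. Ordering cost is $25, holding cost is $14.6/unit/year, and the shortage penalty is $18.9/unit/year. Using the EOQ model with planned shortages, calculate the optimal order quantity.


Formula: EOQ* = sqrt(2DS/H) * sqrt((H+P)/P)
Base EOQ = sqrt(2*5933*25/14.6) = 142.54 units
Correction = sqrt((14.6+18.9)/18.9) = 1.33135
EOQ* = 142.54 * 1.33135 = 189.8 units

189.8 units


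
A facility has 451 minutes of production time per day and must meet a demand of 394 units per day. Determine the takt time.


Formula: Takt Time = Available Production Time / Customer Demand
Takt = 451 min/day / 394 units/day
Takt = 1.14 min/unit

1.14 min/unit


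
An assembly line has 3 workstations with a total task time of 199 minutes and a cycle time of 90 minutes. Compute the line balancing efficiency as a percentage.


Formula: Efficiency = Sum of Task Times / (N_stations * CT) * 100
Total station capacity = 3 stations * 90 min = 270 min
Efficiency = 199 / 270 * 100 = 73.7%

73.7%


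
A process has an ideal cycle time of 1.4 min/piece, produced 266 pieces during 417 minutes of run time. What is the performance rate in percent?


Formula: Performance = (Ideal CT * Total Count) / Run Time * 100
Ideal output time = 1.4 * 266 = 372.4 min
Performance = 372.4 / 417 * 100 = 89.3%

89.3%


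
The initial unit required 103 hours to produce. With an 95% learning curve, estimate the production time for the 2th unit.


Formula: T_n = T_1 * (learning_rate)^(log2(n)) where learning_rate = rate/100
Doublings = log2(2) = 1
T_n = 103 * 0.95^1
T_n = 103 * 0.95 = 97.9 hours

97.9 hours


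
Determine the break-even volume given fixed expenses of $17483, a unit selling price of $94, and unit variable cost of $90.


Formula: BEQ = Fixed Costs / (Price - Variable Cost)
Contribution margin = $94 - $90 = $4/unit
BEQ = ceil($17483 / $4/unit) = ceil(4370.75) = 4371 units

4371 units


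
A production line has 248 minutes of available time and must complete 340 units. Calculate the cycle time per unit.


Formula: CT = Available Time / Number of Units
CT = 248 min / 340 units
CT = 0.73 min/unit

0.73 min/unit


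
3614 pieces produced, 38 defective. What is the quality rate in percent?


Formula: Quality Rate = Good Pieces / Total Pieces * 100
Good pieces = 3614 - 38 = 3576
QR = 3576 / 3614 * 100 = 98.9%

98.9%


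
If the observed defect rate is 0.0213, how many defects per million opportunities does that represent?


DPMO = defect_rate * 1000000 = 0.0213 * 1000000

21300


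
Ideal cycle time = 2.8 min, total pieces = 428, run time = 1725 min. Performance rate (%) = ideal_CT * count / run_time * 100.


Formula: Performance = (Ideal CT * Total Count) / Run Time * 100
Ideal output time = 2.8 * 428 = 1198.4 min
Performance = 1198.4 / 1725 * 100 = 69.5%

69.5%


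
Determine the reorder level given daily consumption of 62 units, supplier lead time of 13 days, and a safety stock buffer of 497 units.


Formula: ROP = (Daily Demand * Lead Time) + Safety Stock
Demand during lead time = 62 * 13 = 806 units
ROP = 806 + 497 = 1303 units

1303 units


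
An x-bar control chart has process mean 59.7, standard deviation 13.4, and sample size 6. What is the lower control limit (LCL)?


LCL = 59.7 - 3 * 13.4 / sqrt(6)

43.29


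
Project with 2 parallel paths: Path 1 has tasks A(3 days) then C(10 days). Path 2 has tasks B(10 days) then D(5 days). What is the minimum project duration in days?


Path 1 = 3 + 10 = 13 days
Path 2 = 10 + 5 = 15 days
Duration = max(13, 15) = 15 days

15 days


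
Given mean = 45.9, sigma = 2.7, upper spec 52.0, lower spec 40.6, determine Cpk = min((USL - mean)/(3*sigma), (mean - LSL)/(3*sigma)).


Cpu = (52.0 - 45.9) / (3 * 2.7) = 0.75
Cpl = (45.9 - 40.6) / (3 * 2.7) = 0.65
Cpk = min(0.75, 0.65) = 0.65

0.65


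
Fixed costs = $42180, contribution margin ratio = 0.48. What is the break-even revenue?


Formula: BER = Fixed Costs / Contribution Margin Ratio
BER = $42180 / 0.48
BER = $87875.00 (to the nearest cent)

$87875.00


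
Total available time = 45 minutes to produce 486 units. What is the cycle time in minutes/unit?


Formula: CT = Available Time / Number of Units
CT = 45 min / 486 units
CT = 0.09 min/unit

0.09 min/unit


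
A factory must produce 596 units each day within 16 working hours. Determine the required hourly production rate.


Formula: Production Rate = Daily Demand / Available Hours
Rate = 596 units/day / 16 hours/day
Rate = 37.3 units/hour

37.3 units/hour


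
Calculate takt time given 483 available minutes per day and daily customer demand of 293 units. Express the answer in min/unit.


Formula: Takt Time = Available Production Time / Customer Demand
Takt = 483 min/day / 293 units/day
Takt = 1.65 min/unit

1.65 min/unit


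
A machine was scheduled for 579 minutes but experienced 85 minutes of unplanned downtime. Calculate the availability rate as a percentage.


Formula: Availability = (Planned Time - Downtime) / Planned Time * 100
Uptime = 579 - 85 = 494 min
Availability = 494 / 579 * 100 = 85.3%

85.3%


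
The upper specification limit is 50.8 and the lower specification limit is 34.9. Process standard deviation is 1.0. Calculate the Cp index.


Cp = (50.8 - 34.9) / (6 * 1.0)

2.65


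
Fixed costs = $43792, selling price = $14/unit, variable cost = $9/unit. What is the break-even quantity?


Formula: BEQ = Fixed Costs / (Price - Variable Cost)
Contribution margin = $14 - $9 = $5/unit
BEQ = ceil($43792 / $5/unit) = ceil(8758.4) = 8759 units

8759 units


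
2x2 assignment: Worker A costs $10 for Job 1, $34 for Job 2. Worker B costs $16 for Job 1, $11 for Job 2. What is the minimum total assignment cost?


Option 1: A->1 + B->2 = $10 + $11 = $21
Option 2: A->2 + B->1 = $34 + $16 = $50
Min cost = min($21, $50) = $21

$21


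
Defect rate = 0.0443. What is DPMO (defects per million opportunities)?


DPMO = defect_rate * 1000000 = 0.0443 * 1000000

44300


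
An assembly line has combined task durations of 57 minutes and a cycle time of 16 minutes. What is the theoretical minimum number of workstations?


Formula: N_min = ceil(Sum of Task Times / Cycle Time)
N_min = ceil(57 min / 16 min) = ceil(3.5625)
N_min = 4 stations

4


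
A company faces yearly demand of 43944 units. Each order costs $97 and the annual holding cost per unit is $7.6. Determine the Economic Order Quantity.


Formula: EOQ = sqrt(2 * D * S / H)
Numerator: 2 * 43944 * 97 = 8525136
2DS/H = 8525136 / 7.6 = 1121728.4
EOQ = sqrt(1121728.4) = 1059.1 units

1059.1 units


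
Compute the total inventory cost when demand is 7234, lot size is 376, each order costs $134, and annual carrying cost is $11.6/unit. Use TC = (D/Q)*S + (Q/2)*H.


TC = 7234/376 * 134 + 376/2 * 11.6

$4758.87


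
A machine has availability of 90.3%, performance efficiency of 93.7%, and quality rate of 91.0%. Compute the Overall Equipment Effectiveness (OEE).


Formula: OEE = Availability * Performance * Quality / 10000
A * P = 90.3% * 93.7% / 100 = 84.61%
OEE = 84.61% * 91.0% / 100 = 77.0%

77.0%


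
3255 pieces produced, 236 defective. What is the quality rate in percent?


Formula: Quality Rate = Good Pieces / Total Pieces * 100
Good pieces = 3255 - 236 = 3019
QR = 3019 / 3255 * 100 = 92.7%

92.7%


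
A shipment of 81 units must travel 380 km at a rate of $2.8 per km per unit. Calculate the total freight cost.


TC = dist * cost * units = 380 * 2.8 * 81 = $86184.00

$86184.00


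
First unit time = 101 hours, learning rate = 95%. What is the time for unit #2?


Formula: T_n = T_1 * (learning_rate)^(log2(n)) where learning_rate = rate/100
Doublings = log2(2) = 1
T_n = 101 * 0.95^1
T_n = 101 * 0.95 = 96.0 hours

96.0 hours


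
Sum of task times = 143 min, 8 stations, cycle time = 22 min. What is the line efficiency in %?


Formula: Efficiency = Sum of Task Times / (N_stations * CT) * 100
Total station capacity = 8 stations * 22 min = 176 min
Efficiency = 143 / 176 * 100 = 81.3%

81.3%


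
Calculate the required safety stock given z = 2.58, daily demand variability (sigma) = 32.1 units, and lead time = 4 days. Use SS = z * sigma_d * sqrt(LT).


Formula: SS = z * sigma_d * sqrt(LT)
sqrt(LT) = sqrt(4) = 2.0
SS = 2.58 * 32.1 * 2.0
SS = 165.6 units

165.6 units


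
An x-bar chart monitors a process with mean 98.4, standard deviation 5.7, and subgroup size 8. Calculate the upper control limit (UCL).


UCL = 98.4 + 3 * 5.7 / sqrt(8)

104.45


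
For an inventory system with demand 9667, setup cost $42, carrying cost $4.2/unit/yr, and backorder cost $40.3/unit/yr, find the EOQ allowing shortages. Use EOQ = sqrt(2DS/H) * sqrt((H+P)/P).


Formula: EOQ* = sqrt(2DS/H) * sqrt((H+P)/P)
Base EOQ = sqrt(2*9667*42/4.2) = 439.7 units
Correction = sqrt((4.2+40.3)/40.3) = 1.05082
EOQ* = 439.7 * 1.05082 = 462.0 units

462.0 units


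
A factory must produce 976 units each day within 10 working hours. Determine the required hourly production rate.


Formula: Production Rate = Daily Demand / Available Hours
Rate = 976 units/day / 10 hours/day
Rate = 97.6 units/hour

97.6 units/hour


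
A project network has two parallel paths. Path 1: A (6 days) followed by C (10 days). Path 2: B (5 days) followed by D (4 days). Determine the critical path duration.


Path 1 = 6 + 10 = 16 days
Path 2 = 5 + 4 = 9 days
Duration = max(16, 9) = 16 days

16 days


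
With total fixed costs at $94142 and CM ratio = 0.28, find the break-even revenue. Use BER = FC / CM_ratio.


Formula: BER = Fixed Costs / Contribution Margin Ratio
BER = $94142 / 0.28
BER = $336221.43 (to the nearest cent)

$336221.43


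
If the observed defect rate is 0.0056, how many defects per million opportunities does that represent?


DPMO = defect_rate * 1000000 = 0.0056 * 1000000

5600


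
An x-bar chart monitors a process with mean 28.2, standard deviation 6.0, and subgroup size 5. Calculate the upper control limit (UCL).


UCL = 28.2 + 3 * 6.0 / sqrt(5)

36.25


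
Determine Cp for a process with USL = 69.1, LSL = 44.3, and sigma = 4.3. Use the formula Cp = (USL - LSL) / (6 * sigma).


Cp = (69.1 - 44.3) / (6 * 4.3)

0.96


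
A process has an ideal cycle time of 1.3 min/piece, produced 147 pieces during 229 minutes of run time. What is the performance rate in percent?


Formula: Performance = (Ideal CT * Total Count) / Run Time * 100
Ideal output time = 1.3 * 147 = 191.1 min
Performance = 191.1 / 229 * 100 = 83.4%

83.4%


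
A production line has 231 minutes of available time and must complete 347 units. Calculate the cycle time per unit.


Formula: CT = Available Time / Number of Units
CT = 231 min / 347 units
CT = 0.67 min/unit

0.67 min/unit


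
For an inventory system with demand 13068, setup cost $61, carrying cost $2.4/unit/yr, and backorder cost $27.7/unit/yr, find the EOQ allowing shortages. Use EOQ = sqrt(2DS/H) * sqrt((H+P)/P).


Formula: EOQ* = sqrt(2DS/H) * sqrt((H+P)/P)
Base EOQ = sqrt(2*13068*61/2.4) = 815.04 units
Correction = sqrt((2.4+27.7)/27.7) = 1.04242
EOQ* = 815.04 * 1.04242 = 849.6 units

849.6 units


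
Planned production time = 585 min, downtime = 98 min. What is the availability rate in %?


Formula: Availability = (Planned Time - Downtime) / Planned Time * 100
Uptime = 585 - 98 = 487 min
Availability = 487 / 585 * 100 = 83.2%

83.2%


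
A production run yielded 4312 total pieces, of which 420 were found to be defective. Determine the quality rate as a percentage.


Formula: Quality Rate = Good Pieces / Total Pieces * 100
Good pieces = 4312 - 420 = 3892
QR = 3892 / 4312 * 100 = 90.3%

90.3%


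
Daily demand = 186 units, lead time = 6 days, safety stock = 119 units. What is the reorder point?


Formula: ROP = (Daily Demand * Lead Time) + Safety Stock
Demand during lead time = 186 * 6 = 1116 units
ROP = 1116 + 119 = 1235 units

1235 units


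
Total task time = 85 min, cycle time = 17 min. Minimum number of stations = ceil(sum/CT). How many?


Formula: N_min = ceil(Sum of Task Times / Cycle Time)
N_min = ceil(85 min / 17 min) = ceil(5.0)
N_min = 5 stations

5


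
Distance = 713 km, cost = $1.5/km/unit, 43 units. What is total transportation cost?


TC = dist * cost * units = 713 * 1.5 * 43 = $45988.50

$45988.50


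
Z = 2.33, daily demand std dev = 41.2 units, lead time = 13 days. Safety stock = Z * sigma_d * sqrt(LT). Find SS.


Formula: SS = z * sigma_d * sqrt(LT)
sqrt(LT) = sqrt(13) = 3.6056
SS = 2.33 * 41.2 * 3.6056
SS = 346.1 units

346.1 units


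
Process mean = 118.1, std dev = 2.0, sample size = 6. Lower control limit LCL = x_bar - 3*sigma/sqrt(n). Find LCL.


LCL = 118.1 - 3 * 2.0 / sqrt(6)

115.65


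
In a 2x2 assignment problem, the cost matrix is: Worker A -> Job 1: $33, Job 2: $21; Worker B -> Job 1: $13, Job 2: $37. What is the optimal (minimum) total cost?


Option 1: A->1 + B->2 = $33 + $37 = $70
Option 2: A->2 + B->1 = $21 + $13 = $34
Min cost = min($70, $34) = $34

$34


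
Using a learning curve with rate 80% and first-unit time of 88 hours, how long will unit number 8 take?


Formula: T_n = T_1 * (learning_rate)^(log2(n)) where learning_rate = rate/100
Doublings = log2(8) = 3
T_n = 88 * 0.8^3
T_n = 88 * 0.512 = 45.1 hours

45.1 hours


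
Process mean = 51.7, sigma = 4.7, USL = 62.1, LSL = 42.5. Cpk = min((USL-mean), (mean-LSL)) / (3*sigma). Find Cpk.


Cpu = (62.1 - 51.7) / (3 * 4.7) = 0.74
Cpl = (51.7 - 42.5) / (3 * 4.7) = 0.65
Cpk = min(0.74, 0.65) = 0.65

0.65


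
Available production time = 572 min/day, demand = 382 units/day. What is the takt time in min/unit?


Formula: Takt Time = Available Production Time / Customer Demand
Takt = 572 min/day / 382 units/day
Takt = 1.5 min/unit

1.5 min/unit


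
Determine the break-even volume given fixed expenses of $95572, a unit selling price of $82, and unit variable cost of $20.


Formula: BEQ = Fixed Costs / (Price - Variable Cost)
Contribution margin = $82 - $20 = $62/unit
BEQ = ceil($95572 / $62/unit) = ceil(1541.48) = 1542 units

1542 units


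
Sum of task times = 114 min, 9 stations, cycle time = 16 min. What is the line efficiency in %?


Formula: Efficiency = Sum of Task Times / (N_stations * CT) * 100
Total station capacity = 9 stations * 16 min = 144 min
Efficiency = 114 / 144 * 100 = 79.2%

79.2%


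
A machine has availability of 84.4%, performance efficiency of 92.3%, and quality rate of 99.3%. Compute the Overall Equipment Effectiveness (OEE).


Formula: OEE = Availability * Performance * Quality / 10000
A * P = 84.4% * 92.3% / 100 = 77.9%
OEE = 77.9% * 99.3% / 100 = 77.4%

77.4%


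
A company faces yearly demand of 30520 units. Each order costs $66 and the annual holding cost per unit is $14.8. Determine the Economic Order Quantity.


Formula: EOQ = sqrt(2 * D * S / H)
Numerator: 2 * 30520 * 66 = 4028640
2DS/H = 4028640 / 14.8 = 272205.4
EOQ = sqrt(272205.4) = 521.7 units

521.7 units


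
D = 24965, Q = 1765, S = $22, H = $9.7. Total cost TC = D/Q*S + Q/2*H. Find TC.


TC = 24965/1765 * 22 + 1765/2 * 9.7

$8871.43


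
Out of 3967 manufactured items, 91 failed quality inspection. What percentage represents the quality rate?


Formula: Quality Rate = Good Pieces / Total Pieces * 100
Good pieces = 3967 - 91 = 3876
QR = 3876 / 3967 * 100 = 97.7%

97.7%


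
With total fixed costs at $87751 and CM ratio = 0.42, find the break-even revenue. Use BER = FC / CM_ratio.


Formula: BER = Fixed Costs / Contribution Margin Ratio
BER = $87751 / 0.42
BER = $208930.95 (to the nearest cent)

$208930.95


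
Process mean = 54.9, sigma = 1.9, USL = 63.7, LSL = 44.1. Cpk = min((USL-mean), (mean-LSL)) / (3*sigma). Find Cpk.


Cpu = (63.7 - 54.9) / (3 * 1.9) = 1.54
Cpl = (54.9 - 44.1) / (3 * 1.9) = 1.89
Cpk = min(1.54, 1.89) = 1.54

1.54


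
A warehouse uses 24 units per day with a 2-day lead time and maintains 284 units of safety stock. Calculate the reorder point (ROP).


Formula: ROP = (Daily Demand * Lead Time) + Safety Stock
Demand during lead time = 24 * 2 = 48 units
ROP = 48 + 284 = 332 units

332 units


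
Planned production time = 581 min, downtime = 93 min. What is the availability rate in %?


Formula: Availability = (Planned Time - Downtime) / Planned Time * 100
Uptime = 581 - 93 = 488 min
Availability = 488 / 581 * 100 = 84.0%

84.0%


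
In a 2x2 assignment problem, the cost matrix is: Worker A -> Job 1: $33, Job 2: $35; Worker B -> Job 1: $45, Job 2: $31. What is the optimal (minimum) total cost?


Option 1: A->1 + B->2 = $33 + $31 = $64
Option 2: A->2 + B->1 = $35 + $45 = $80
Min cost = min($64, $80) = $64

$64


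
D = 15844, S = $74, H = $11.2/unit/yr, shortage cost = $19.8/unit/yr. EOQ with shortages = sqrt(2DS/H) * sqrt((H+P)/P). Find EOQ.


Formula: EOQ* = sqrt(2DS/H) * sqrt((H+P)/P)
Base EOQ = sqrt(2*15844*74/11.2) = 457.57 units
Correction = sqrt((11.2+19.8)/19.8) = 1.25126
EOQ* = 457.57 * 1.25126 = 572.5 units

572.5 units


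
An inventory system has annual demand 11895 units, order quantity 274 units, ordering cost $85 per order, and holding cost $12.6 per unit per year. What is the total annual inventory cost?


TC = 11895/274 * 85 + 274/2 * 12.6

$5416.25


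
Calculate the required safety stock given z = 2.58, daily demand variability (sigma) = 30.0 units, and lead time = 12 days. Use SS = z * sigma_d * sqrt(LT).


Formula: SS = z * sigma_d * sqrt(LT)
sqrt(LT) = sqrt(12) = 3.4641
SS = 2.58 * 30.0 * 3.4641
SS = 268.1 units

268.1 units


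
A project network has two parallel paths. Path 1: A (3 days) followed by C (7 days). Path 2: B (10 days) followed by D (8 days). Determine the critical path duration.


Path 1 = 3 + 7 = 10 days
Path 2 = 10 + 8 = 18 days
Duration = max(10, 18) = 18 days

18 days


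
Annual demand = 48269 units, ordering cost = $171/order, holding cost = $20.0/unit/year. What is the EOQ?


Formula: EOQ = sqrt(2 * D * S / H)
Numerator: 2 * 48269 * 171 = 16507998
2DS/H = 16507998 / 20.0 = 825399.9
EOQ = sqrt(825399.9) = 908.5 units

908.5 units


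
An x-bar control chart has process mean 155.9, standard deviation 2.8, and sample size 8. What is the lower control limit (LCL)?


LCL = 155.9 - 3 * 2.8 / sqrt(8)

152.93


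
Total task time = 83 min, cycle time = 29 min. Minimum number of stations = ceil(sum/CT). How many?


Formula: N_min = ceil(Sum of Task Times / Cycle Time)
N_min = ceil(83 min / 29 min) = ceil(2.8621)
N_min = 3 stations

3


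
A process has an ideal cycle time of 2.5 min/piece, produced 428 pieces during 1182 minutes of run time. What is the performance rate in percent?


Formula: Performance = (Ideal CT * Total Count) / Run Time * 100
Ideal output time = 2.5 * 428 = 1070.0 min
Performance = 1070.0 / 1182 * 100 = 90.5%

90.5%


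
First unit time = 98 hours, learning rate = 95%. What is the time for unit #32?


Formula: T_n = T_1 * (learning_rate)^(log2(n)) where learning_rate = rate/100
Doublings = log2(32) = 5
T_n = 98 * 0.95^5
T_n = 98 * 0.7738 = 75.8 hours

75.8 hours


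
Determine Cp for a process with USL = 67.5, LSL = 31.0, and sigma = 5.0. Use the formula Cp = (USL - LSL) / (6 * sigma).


Cp = (67.5 - 31.0) / (6 * 5.0)

1.22


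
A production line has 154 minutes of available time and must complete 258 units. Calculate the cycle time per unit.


Formula: CT = Available Time / Number of Units
CT = 154 min / 258 units
CT = 0.6 min/unit

0.6 min/unit


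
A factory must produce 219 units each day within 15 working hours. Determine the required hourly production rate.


Formula: Production Rate = Daily Demand / Available Hours
Rate = 219 units/day / 15 hours/day
Rate = 14.6 units/hour

14.6 units/hour


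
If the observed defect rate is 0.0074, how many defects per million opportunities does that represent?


DPMO = defect_rate * 1000000 = 0.0074 * 1000000

7400


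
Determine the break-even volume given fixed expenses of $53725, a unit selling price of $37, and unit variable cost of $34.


Formula: BEQ = Fixed Costs / (Price - Variable Cost)
Contribution margin = $37 - $34 = $3/unit
BEQ = ceil($53725 / $3/unit) = ceil(17908.33) = 17909 units

17909 units


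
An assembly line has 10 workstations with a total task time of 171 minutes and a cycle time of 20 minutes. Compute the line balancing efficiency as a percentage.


Formula: Efficiency = Sum of Task Times / (N_stations * CT) * 100
Total station capacity = 10 stations * 20 min = 200 min
Efficiency = 171 / 200 * 100 = 85.5%

85.5%


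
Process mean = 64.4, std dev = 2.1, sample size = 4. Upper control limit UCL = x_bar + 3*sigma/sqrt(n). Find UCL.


UCL = 64.4 + 3 * 2.1 / sqrt(4)

67.55


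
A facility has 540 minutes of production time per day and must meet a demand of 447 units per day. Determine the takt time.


Formula: Takt Time = Available Production Time / Customer Demand
Takt = 540 min/day / 447 units/day
Takt = 1.21 min/unit

1.21 min/unit


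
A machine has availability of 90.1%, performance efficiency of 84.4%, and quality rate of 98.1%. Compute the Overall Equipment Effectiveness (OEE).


Formula: OEE = Availability * Performance * Quality / 10000
A * P = 90.1% * 84.4% / 100 = 76.04%
OEE = 76.04% * 98.1% / 100 = 74.6%

74.6%


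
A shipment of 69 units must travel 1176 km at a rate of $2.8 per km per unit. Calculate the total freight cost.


TC = dist * cost * units = 1176 * 2.8 * 69 = $227203.20

$227203.20


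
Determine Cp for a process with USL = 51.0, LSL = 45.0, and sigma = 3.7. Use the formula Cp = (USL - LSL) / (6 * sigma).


Cp = (51.0 - 45.0) / (6 * 3.7)

0.27


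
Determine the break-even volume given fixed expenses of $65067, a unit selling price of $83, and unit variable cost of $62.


Formula: BEQ = Fixed Costs / (Price - Variable Cost)
Contribution margin = $83 - $62 = $21/unit
BEQ = ceil($65067 / $21/unit) = ceil(3098.43) = 3099 units

3099 units


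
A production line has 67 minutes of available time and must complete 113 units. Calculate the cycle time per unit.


Formula: CT = Available Time / Number of Units
CT = 67 min / 113 units
CT = 0.59 min/unit

0.59 min/unit


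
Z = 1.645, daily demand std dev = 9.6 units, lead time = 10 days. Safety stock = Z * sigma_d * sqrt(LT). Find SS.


Formula: SS = z * sigma_d * sqrt(LT)
sqrt(LT) = sqrt(10) = 3.1623
SS = 1.645 * 9.6 * 3.1623
SS = 49.9 units

49.9 units


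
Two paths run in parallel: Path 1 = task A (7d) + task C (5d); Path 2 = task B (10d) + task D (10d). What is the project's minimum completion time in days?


Path 1 = 7 + 5 = 12 days
Path 2 = 10 + 10 = 20 days
Duration = max(12, 20) = 20 days

20 days


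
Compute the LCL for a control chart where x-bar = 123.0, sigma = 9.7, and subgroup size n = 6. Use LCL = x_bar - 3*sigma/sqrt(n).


LCL = 123.0 - 3 * 9.7 / sqrt(6)

111.12


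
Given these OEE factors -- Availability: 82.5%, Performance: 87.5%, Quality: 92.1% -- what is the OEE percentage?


Formula: OEE = Availability * Performance * Quality / 10000
A * P = 82.5% * 87.5% / 100 = 72.19%
OEE = 72.19% * 92.1% / 100 = 66.5%

66.5%


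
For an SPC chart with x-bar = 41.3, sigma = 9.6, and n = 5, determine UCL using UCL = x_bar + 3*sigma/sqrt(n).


UCL = 41.3 + 3 * 9.6 / sqrt(5)

54.18


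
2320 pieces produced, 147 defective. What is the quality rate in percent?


Formula: Quality Rate = Good Pieces / Total Pieces * 100
Good pieces = 2320 - 147 = 2173
QR = 2173 / 2320 * 100 = 93.7%

93.7%


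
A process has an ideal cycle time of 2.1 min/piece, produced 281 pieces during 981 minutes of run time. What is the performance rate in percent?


Formula: Performance = (Ideal CT * Total Count) / Run Time * 100
Ideal output time = 2.1 * 281 = 590.1 min
Performance = 590.1 / 981 * 100 = 60.2%

60.2%


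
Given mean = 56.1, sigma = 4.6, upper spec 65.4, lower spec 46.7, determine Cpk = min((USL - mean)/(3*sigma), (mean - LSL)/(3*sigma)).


Cpu = (65.4 - 56.1) / (3 * 4.6) = 0.67
Cpl = (56.1 - 46.7) / (3 * 4.6) = 0.68
Cpk = min(0.67, 0.68) = 0.67

0.67


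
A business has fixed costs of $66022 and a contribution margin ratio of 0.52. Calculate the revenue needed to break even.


Formula: BER = Fixed Costs / Contribution Margin Ratio
BER = $66022 / 0.52
BER = $126965.38 (to the nearest cent)

$126965.38


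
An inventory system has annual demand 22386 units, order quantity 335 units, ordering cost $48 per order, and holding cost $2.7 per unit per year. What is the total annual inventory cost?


TC = 22386/335 * 48 + 335/2 * 2.7

$3659.80


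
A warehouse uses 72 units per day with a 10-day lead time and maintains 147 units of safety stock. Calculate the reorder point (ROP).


Formula: ROP = (Daily Demand * Lead Time) + Safety Stock
Demand during lead time = 72 * 10 = 720 units
ROP = 720 + 147 = 867 units

867 units


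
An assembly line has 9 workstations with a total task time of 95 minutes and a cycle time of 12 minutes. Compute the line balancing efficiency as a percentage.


Formula: Efficiency = Sum of Task Times / (N_stations * CT) * 100
Total station capacity = 9 stations * 12 min = 108 min
Efficiency = 95 / 108 * 100 = 88.0%

88.0%


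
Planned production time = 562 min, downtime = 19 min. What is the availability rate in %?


Formula: Availability = (Planned Time - Downtime) / Planned Time * 100
Uptime = 562 - 19 = 543 min
Availability = 543 / 562 * 100 = 96.6%

96.6%


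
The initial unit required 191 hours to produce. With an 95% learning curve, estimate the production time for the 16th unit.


Formula: T_n = T_1 * (learning_rate)^(log2(n)) where learning_rate = rate/100
Doublings = log2(16) = 4
T_n = 191 * 0.95^4
T_n = 191 * 0.8145 = 155.6 hours

155.6 hours


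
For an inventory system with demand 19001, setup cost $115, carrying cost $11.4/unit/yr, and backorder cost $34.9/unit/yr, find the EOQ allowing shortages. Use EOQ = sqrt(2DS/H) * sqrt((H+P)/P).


Formula: EOQ* = sqrt(2DS/H) * sqrt((H+P)/P)
Base EOQ = sqrt(2*19001*115/11.4) = 619.16 units
Correction = sqrt((11.4+34.9)/34.9) = 1.1518
EOQ* = 619.16 * 1.1518 = 713.1 units

713.1 units


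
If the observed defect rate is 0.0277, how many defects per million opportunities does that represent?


DPMO = defect_rate * 1000000 = 0.0277 * 1000000

27700


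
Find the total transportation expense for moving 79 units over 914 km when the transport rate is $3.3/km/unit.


TC = dist * cost * units = 914 * 3.3 * 79 = $238279.80

$238279.80


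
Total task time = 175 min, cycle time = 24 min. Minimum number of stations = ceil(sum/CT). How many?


Formula: N_min = ceil(Sum of Task Times / Cycle Time)
N_min = ceil(175 min / 24 min) = ceil(7.2917)
N_min = 8 stations

8


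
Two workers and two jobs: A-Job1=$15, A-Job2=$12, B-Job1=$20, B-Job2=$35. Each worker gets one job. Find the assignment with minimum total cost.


Option 1: A->1 + B->2 = $15 + $35 = $50
Option 2: A->2 + B->1 = $12 + $20 = $32
Min cost = min($50, $32) = $32

$32


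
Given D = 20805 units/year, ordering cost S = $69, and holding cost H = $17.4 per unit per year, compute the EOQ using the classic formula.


Formula: EOQ = sqrt(2 * D * S / H)
Numerator: 2 * 20805 * 69 = 2871090
2DS/H = 2871090 / 17.4 = 165005.2
EOQ = sqrt(165005.2) = 406.2 units

406.2 units


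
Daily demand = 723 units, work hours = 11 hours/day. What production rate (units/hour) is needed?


Formula: Production Rate = Daily Demand / Available Hours
Rate = 723 units/day / 11 hours/day
Rate = 65.7 units/hour

65.7 units/hour


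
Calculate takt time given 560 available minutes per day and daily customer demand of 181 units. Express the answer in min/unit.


Formula: Takt Time = Available Production Time / Customer Demand
Takt = 560 min/day / 181 units/day
Takt = 3.09 min/unit

3.09 min/unit


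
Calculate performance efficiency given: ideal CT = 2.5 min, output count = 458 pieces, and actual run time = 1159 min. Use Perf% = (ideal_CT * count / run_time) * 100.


Formula: Performance = (Ideal CT * Total Count) / Run Time * 100
Ideal output time = 2.5 * 458 = 1145.0 min
Performance = 1145.0 / 1159 * 100 = 98.8%

98.8%


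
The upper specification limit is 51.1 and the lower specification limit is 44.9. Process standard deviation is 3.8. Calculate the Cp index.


Cp = (51.1 - 44.9) / (6 * 3.8)

0.27


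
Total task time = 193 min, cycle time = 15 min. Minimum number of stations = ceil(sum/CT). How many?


Formula: N_min = ceil(Sum of Task Times / Cycle Time)
N_min = ceil(193 min / 15 min) = ceil(12.8667)
N_min = 13 stations

13


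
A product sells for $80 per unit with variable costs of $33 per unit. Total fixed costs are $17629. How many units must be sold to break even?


Formula: BEQ = Fixed Costs / (Price - Variable Cost)
Contribution margin = $80 - $33 = $47/unit
BEQ = ceil($17629 / $47/unit) = ceil(375.09) = 376 units

376 units


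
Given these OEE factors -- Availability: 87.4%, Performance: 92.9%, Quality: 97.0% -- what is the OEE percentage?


Formula: OEE = Availability * Performance * Quality / 10000
A * P = 87.4% * 92.9% / 100 = 81.19%
OEE = 81.19% * 97.0% / 100 = 78.8%

78.8%


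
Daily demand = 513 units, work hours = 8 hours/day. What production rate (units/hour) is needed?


Formula: Production Rate = Daily Demand / Available Hours
Rate = 513 units/day / 8 hours/day
Rate = 64.1 units/hour

64.1 units/hour


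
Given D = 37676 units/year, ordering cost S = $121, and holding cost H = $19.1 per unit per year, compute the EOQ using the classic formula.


Formula: EOQ = sqrt(2 * D * S / H)
Numerator: 2 * 37676 * 121 = 9117592
2DS/H = 9117592 / 19.1 = 477360.8
EOQ = sqrt(477360.8) = 690.9 units

690.9 units


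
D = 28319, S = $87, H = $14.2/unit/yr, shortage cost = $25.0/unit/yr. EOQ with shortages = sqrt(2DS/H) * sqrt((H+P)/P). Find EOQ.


Formula: EOQ* = sqrt(2DS/H) * sqrt((H+P)/P)
Base EOQ = sqrt(2*28319*87/14.2) = 589.07 units
Correction = sqrt((14.2+25.0)/25.0) = 1.2522
EOQ* = 589.07 * 1.2522 = 737.6 units

737.6 units


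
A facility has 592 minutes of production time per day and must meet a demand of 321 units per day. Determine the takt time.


Formula: Takt Time = Available Production Time / Customer Demand
Takt = 592 min/day / 321 units/day
Takt = 1.84 min/unit

1.84 min/unit


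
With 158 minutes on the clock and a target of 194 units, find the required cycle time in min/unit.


Formula: CT = Available Time / Number of Units
CT = 158 min / 194 units
CT = 0.81 min/unit

0.81 min/unit


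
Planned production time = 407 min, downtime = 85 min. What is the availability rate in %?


Formula: Availability = (Planned Time - Downtime) / Planned Time * 100
Uptime = 407 - 85 = 322 min
Availability = 322 / 407 * 100 = 79.1%

79.1%


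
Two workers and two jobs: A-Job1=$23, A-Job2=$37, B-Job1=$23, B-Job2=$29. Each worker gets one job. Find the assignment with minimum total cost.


Option 1: A->1 + B->2 = $23 + $29 = $52
Option 2: A->2 + B->1 = $37 + $23 = $60
Min cost = min($52, $60) = $52

$52


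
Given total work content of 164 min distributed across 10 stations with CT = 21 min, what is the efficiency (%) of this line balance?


Formula: Efficiency = Sum of Task Times / (N_stations * CT) * 100
Total station capacity = 10 stations * 21 min = 210 min
Efficiency = 164 / 210 * 100 = 78.1%

78.1%


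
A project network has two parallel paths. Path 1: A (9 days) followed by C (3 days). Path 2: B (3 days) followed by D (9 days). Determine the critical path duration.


Path 1 = 9 + 3 = 12 days
Path 2 = 3 + 9 = 12 days
Duration = max(12, 12) = 12 days

12 days


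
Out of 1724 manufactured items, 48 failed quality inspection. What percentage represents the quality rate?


Formula: Quality Rate = Good Pieces / Total Pieces * 100
Good pieces = 1724 - 48 = 1676
QR = 1676 / 1724 * 100 = 97.2%

97.2%


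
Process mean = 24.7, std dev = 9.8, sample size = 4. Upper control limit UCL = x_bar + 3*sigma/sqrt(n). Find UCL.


UCL = 24.7 + 3 * 9.8 / sqrt(4)

39.4


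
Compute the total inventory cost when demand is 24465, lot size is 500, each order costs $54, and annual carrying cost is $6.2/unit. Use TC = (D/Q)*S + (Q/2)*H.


TC = 24465/500 * 54 + 500/2 * 6.2

$4192.22


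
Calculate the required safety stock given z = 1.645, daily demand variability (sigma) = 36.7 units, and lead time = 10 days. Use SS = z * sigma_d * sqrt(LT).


Formula: SS = z * sigma_d * sqrt(LT)
sqrt(LT) = sqrt(10) = 3.1623
SS = 1.645 * 36.7 * 3.1623
SS = 190.9 units

190.9 units


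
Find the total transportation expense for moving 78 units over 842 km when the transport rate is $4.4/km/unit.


TC = dist * cost * units = 842 * 4.4 * 78 = $288974.40

$288974.40


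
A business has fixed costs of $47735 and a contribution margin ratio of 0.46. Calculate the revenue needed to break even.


Formula: BER = Fixed Costs / Contribution Margin Ratio
BER = $47735 / 0.46
BER = $103771.74 (to the nearest cent)

$103771.74


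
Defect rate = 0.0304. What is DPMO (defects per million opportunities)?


DPMO = defect_rate * 1000000 = 0.0304 * 1000000

30400


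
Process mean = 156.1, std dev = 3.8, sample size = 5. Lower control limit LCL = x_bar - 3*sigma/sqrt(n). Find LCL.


LCL = 156.1 - 3 * 3.8 / sqrt(5)

151.0


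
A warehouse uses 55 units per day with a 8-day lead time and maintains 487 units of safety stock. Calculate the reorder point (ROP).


Formula: ROP = (Daily Demand * Lead Time) + Safety Stock
Demand during lead time = 55 * 8 = 440 units
ROP = 440 + 487 = 927 units

927 units


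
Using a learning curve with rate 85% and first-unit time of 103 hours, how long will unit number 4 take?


Formula: T_n = T_1 * (learning_rate)^(log2(n)) where learning_rate = rate/100
Doublings = log2(4) = 2
T_n = 103 * 0.85^2
T_n = 103 * 0.7225 = 74.4 hours

74.4 hours


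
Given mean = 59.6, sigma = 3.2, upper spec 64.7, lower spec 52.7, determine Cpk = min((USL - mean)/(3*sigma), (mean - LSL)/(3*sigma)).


Cpu = (64.7 - 59.6) / (3 * 3.2) = 0.53
Cpl = (59.6 - 52.7) / (3 * 3.2) = 0.72
Cpk = min(0.53, 0.72) = 0.53

0.53


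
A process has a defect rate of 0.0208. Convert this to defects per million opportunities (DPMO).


DPMO = defect_rate * 1000000 = 0.0208 * 1000000

20800


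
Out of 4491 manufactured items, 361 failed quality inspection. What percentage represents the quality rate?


Formula: Quality Rate = Good Pieces / Total Pieces * 100
Good pieces = 4491 - 361 = 4130
QR = 4130 / 4491 * 100 = 92.0%

92.0%


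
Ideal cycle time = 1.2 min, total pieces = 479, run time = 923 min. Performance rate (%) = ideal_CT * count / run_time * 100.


Formula: Performance = (Ideal CT * Total Count) / Run Time * 100
Ideal output time = 1.2 * 479 = 574.8 min
Performance = 574.8 / 923 * 100 = 62.3%

62.3%


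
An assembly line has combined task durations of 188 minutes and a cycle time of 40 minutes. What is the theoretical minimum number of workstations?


Formula: N_min = ceil(Sum of Task Times / Cycle Time)
N_min = ceil(188 min / 40 min) = ceil(4.7)
N_min = 5 stations

5


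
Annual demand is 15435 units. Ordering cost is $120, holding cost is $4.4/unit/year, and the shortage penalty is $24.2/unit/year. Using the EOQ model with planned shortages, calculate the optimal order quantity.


Formula: EOQ* = sqrt(2DS/H) * sqrt((H+P)/P)
Base EOQ = sqrt(2*15435*120/4.4) = 917.56 units
Correction = sqrt((4.4+24.2)/24.2) = 1.08711
EOQ* = 917.56 * 1.08711 = 997.5 units

997.5 units


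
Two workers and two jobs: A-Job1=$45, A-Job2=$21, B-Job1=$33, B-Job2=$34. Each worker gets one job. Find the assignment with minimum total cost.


Option 1: A->1 + B->2 = $45 + $34 = $79
Option 2: A->2 + B->1 = $21 + $33 = $54
Min cost = min($79, $54) = $54

$54


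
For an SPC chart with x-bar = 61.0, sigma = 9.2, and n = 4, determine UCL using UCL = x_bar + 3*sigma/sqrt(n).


UCL = 61.0 + 3 * 9.2 / sqrt(4)

74.8


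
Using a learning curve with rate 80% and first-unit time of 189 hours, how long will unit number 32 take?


Formula: T_n = T_1 * (learning_rate)^(log2(n)) where learning_rate = rate/100
Doublings = log2(32) = 5
T_n = 189 * 0.8^5
T_n = 189 * 0.3277 = 61.9 hours

61.9 hours


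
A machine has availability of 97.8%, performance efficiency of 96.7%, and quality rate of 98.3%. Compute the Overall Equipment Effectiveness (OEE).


Formula: OEE = Availability * Performance * Quality / 10000
A * P = 97.8% * 96.7% / 100 = 94.57%
OEE = 94.57% * 98.3% / 100 = 93.0%

93.0%


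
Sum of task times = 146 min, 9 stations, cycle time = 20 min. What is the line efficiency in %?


Formula: Efficiency = Sum of Task Times / (N_stations * CT) * 100
Total station capacity = 9 stations * 20 min = 180 min
Efficiency = 146 / 180 * 100 = 81.1%

81.1%


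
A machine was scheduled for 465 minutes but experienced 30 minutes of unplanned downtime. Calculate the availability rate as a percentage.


Formula: Availability = (Planned Time - Downtime) / Planned Time * 100
Uptime = 465 - 30 = 435 min
Availability = 435 / 465 * 100 = 93.5%

93.5%


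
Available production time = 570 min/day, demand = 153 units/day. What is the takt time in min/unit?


Formula: Takt Time = Available Production Time / Customer Demand
Takt = 570 min/day / 153 units/day
Takt = 3.73 min/unit

3.73 min/unit


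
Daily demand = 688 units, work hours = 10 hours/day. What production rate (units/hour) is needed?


Formula: Production Rate = Daily Demand / Available Hours
Rate = 688 units/day / 10 hours/day
Rate = 68.8 units/hour

68.8 units/hour


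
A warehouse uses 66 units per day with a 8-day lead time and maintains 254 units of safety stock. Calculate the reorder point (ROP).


Formula: ROP = (Daily Demand * Lead Time) + Safety Stock
Demand during lead time = 66 * 8 = 528 units
ROP = 528 + 254 = 782 units

782 units


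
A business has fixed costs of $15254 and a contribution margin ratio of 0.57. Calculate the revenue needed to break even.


Formula: BER = Fixed Costs / Contribution Margin Ratio
BER = $15254 / 0.57
BER = $26761.40 (to the nearest cent)

$26761.40
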